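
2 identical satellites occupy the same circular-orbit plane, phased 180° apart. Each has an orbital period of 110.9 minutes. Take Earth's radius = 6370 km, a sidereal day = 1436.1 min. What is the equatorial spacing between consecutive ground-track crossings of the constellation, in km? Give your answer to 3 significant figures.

T = 110.9 min = 6654.0 s.
Single-satellite node shift = (6654.0/86166) × 360° = 27.80°.
With 2 satellites evenly phased, successive equator crossings are 27.80/2 = 13.900° apart.
That is 13.900 × 111.2 = 1545 km at the equator.

1550 km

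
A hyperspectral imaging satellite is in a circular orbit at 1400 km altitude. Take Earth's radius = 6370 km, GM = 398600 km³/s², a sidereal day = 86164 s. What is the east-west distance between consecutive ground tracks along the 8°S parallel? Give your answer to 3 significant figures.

Semi-major axis a = 6370 + 1400 = 7770 km. Period T = 2π√(a³/μ) = 2π√(7770³/398600) = 6816.2 s = 113.60 min.
Node shift per orbit = (6816.2/86164) × 360° = 28.48°.
Equatorial spacing = 28.48 × 111.2 km/° = 3166 km.
At 8° latitude, spacing = 3166 × cos(8°) = 3135 km.

3140 km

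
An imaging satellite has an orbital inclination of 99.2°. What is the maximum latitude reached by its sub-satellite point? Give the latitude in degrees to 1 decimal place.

80.8°

Retrograde orbit: the ground track reaches ±(180° − i) = ±(180 − 99.2) = ±80.8°.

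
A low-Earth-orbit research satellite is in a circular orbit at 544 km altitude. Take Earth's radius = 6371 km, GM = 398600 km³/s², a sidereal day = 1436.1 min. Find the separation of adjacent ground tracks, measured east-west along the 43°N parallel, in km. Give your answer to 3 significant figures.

Semi-major axis a = 6371 + 544 = 6915 km. Period T = 2π√(a³/μ) = 2π√(6915³/398600) = 5722.7 s = 95.38 min.
Node shift per orbit = (5722.7/86166) × 360° = 23.91°.
Equatorial spacing = 23.91 × 111.2 km/° = 2659 km.
At 43° latitude, spacing = 2659 × cos(43°) = 1944 km.

1940 km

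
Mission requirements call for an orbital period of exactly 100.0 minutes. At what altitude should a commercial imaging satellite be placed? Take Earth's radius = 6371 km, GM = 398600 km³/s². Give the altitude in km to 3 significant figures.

T = 100.0 min = 6000.0 s.
From T = 2π√(a³/μ): a = (μ T²/4π²)^(1/3) = (398600 × 6000.0² / 4π²)^(1/3) = 7137 km.
Altitude h = a − R = 7137 − 6371 = 766 km.

766 km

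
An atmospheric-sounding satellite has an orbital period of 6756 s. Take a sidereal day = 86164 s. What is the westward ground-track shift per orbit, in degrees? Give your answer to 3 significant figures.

During one orbit Earth rotates (6756.0 / 86164) × 360° = 28.23°.

28.2°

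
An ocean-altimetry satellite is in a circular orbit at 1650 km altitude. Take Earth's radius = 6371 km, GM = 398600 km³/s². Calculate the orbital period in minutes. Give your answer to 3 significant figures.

119 min

Semi-major axis a = 6371 + 1650 = 8021 km. Period T = 2π√(a³/μ) = 2π√(8021³/398600) = 7149.1 s = 119.15 min.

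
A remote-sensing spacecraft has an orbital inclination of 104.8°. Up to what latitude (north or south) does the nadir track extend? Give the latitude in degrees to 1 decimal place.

Retrograde orbit: the ground track reaches ±(180° − i) = ±(180 − 104.8) = ±75.2°.

75.2°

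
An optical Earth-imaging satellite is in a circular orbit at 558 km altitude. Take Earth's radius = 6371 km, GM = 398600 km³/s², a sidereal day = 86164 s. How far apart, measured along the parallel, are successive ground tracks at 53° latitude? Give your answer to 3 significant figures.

1600 km

Semi-major axis a = 6371 + 558 = 6929 km. Period T = 2π√(a³/μ) = 2π√(6929³/398600) = 5740.1 s = 95.67 min.
Node shift per orbit = (5740.1/86164) × 360° = 23.98°.
Equatorial spacing = 23.98 × 111.2 km/° = 2667 km.
At 53° latitude, spacing = 2667 × cos(53°) = 1605 km.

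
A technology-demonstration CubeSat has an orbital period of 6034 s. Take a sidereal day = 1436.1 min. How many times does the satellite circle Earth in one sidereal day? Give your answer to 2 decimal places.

Orbits per sidereal day = 86166 / 6034.0 = 14.280.

14.28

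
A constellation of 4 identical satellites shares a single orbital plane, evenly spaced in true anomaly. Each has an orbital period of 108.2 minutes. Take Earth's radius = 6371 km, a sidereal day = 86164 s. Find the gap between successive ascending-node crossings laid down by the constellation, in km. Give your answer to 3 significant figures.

T = 108.2 min = 6492.0 s.
Single-satellite node shift = (6492.0/86164) × 360° = 27.12°.
With 4 satellites evenly phased, successive equator crossings are 27.12/4 = 6.781° apart.
That is 6.781 × 111.2 = 754 km at the equator.

754 km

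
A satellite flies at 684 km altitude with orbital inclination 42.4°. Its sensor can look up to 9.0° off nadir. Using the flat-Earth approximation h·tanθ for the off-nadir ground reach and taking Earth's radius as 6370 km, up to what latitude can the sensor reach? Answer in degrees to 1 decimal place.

For a prograde orbit the ground track reaches latitude ±i = ±42.4°.
Sensor half-swath on the ground ≈ 684·tan(9.0°) = 108 km = 0.97° of latitude.
Maximum observable latitude ≈ 42.4 + 0.97 = 43.4°.

43.4°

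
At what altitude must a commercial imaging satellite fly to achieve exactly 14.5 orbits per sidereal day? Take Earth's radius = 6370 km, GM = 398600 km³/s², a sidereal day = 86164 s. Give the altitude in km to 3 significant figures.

Required period T = 86164 / 14.5 = 5942.3 s.
From T = 2π√(a³/μ): a = (μ T²/4π²)^(1/3) = (398600 × 5942.3² / 4π²)^(1/3) = 7091 km.
Altitude h = a − R = 7091 − 6370 = 721 km.

721 km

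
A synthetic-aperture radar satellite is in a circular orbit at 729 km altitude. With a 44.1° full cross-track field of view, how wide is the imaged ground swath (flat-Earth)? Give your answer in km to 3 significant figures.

Half-angle = 44.1°/2 = 22.05°.
Swath width ≈ 2h·tan(θ/2) = 2 × 729 × tan(22.05°) = 590.6 km.

591 km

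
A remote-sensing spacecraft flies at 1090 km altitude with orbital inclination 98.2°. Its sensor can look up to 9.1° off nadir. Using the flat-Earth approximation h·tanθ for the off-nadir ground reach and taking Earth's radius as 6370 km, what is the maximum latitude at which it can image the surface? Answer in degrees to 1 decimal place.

Retrograde orbit: the ground track reaches ±(180° − i) = ±(180 − 98.2) = ±81.8°.
Sensor half-swath on the ground ≈ 1090·tan(9.1°) = 175 km = 1.57° of latitude.
Maximum observable latitude ≈ 81.8 + 1.57 = 83.4°.

83.4°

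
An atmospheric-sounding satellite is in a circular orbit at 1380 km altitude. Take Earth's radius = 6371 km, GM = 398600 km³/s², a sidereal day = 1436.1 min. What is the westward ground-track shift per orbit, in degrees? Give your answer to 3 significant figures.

Semi-major axis a = 6371 + 1380 = 7751 km. Period T = 2π√(a³/μ) = 2π√(7751³/398600) = 6791.2 s = 113.19 min.
During one orbit Earth rotates (6791.2 / 86166) × 360° = 28.37°.

28.4°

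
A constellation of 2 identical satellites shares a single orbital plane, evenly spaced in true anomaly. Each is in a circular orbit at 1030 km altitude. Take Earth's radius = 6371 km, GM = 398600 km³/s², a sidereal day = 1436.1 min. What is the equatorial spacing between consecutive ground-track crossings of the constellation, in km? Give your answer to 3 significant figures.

Semi-major axis a = 6371 + 1030 = 7401 km. Period T = 2π√(a³/μ) = 2π√(7401³/398600) = 6336.5 s = 105.61 min.
Single-satellite node shift = (6336.5/86166) × 360° = 26.47°.
With 2 satellites evenly phased, successive equator crossings are 26.47/2 = 13.237° apart.
That is 13.237 × 111.2 = 1472 km at the equator.

1470 km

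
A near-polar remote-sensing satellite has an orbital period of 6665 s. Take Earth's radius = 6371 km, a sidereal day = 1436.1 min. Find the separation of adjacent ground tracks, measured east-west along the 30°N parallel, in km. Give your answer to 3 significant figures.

2680 km

Node shift per orbit = (6665.0/86166) × 360° = 27.85°.
Equatorial spacing = 27.85 × 111.2 km/° = 3096 km.
At 30° latitude, spacing = 3096 × cos(30°) = 2682 km.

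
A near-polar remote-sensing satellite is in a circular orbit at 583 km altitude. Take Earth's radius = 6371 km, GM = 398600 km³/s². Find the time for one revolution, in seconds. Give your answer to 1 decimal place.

5771.2 seconds

Semi-major axis a = 6371 + 583 = 6954 km. Period T = 2π√(a³/μ) = 2π√(6954³/398600) = 5771.2 s = 96.19 min.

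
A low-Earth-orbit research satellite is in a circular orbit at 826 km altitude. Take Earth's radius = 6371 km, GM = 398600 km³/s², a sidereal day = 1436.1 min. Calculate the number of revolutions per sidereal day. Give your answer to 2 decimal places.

Semi-major axis a = 6371 + 826 = 7197 km. Period T = 2π√(a³/μ) = 2π√(7197³/398600) = 6076.3 s = 101.27 min.
Orbits per sidereal day = 86166 / 6076.3 = 14.181.

14.18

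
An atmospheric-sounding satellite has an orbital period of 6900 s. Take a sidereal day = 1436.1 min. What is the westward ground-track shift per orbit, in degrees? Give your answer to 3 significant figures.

During one orbit Earth rotates (6900.0 / 86166) × 360° = 28.83°.

28.8°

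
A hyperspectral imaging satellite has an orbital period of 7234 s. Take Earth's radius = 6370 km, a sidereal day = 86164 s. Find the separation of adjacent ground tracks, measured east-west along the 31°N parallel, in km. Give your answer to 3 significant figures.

2880 km

Node shift per orbit = (7234.0/86164) × 360° = 30.22°.
Equatorial spacing = 30.22 × 111.2 km/° = 3360 km.
At 31° latitude, spacing = 3360 × cos(31°) = 2880 km.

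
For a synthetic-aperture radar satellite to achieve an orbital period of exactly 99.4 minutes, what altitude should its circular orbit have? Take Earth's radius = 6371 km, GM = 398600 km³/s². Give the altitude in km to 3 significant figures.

T = 99.4 min = 5964.0 s.
From T = 2π√(a³/μ): a = (μ T²/4π²)^(1/3) = (398600 × 5964.0² / 4π²)^(1/3) = 7108 km.
Altitude h = a − R = 7108 − 6371 = 737 km.

737 km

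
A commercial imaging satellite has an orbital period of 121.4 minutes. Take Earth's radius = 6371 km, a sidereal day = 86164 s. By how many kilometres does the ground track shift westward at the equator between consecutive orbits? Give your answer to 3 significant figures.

3380 km

T = 121.4 min = 7284.0 s.
During one orbit Earth rotates (7284.0 / 86164) × 360° = 30.43°.
At the equator that is 30.43° × (2π·6371/360) km/° = 30.43 × 111.2 = 3384 km.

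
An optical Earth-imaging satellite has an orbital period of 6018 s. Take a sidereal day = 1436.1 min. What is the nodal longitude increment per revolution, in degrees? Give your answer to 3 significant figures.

25.1°

During one orbit Earth rotates (6018.0 / 86166) × 360° = 25.14°.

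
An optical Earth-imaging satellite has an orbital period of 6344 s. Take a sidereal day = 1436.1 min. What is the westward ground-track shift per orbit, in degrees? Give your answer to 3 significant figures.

During one orbit Earth rotates (6344.0 / 86166) × 360° = 26.51°.

26.5°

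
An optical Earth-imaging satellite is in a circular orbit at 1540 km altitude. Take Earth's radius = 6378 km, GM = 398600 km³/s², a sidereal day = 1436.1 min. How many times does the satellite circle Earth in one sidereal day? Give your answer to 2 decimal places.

Semi-major axis a = 6378 + 1540 = 7918 km. Period T = 2π√(a³/μ) = 2π√(7918³/398600) = 7011.9 s = 116.86 min.
Orbits per sidereal day = 86166 / 7011.9 = 12.289.

12.29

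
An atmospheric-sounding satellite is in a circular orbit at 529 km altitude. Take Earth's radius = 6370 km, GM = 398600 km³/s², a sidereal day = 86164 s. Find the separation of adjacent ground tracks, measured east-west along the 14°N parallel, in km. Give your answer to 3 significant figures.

Semi-major axis a = 6370 + 529 = 6899 km. Period T = 2π√(a³/μ) = 2π√(6899³/398600) = 5702.8 s = 95.05 min.
Node shift per orbit = (5702.8/86164) × 360° = 23.83°.
Equatorial spacing = 23.83 × 111.2 km/° = 2649 km.
At 14° latitude, spacing = 2649 × cos(14°) = 2570 km.

2570 km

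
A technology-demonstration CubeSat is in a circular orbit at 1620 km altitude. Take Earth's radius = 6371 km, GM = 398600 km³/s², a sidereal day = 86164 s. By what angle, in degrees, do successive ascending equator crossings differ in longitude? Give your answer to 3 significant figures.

29.7°

Semi-major axis a = 6371 + 1620 = 7991 km. Period T = 2π√(a³/μ) = 2π√(7991³/398600) = 7109.1 s = 118.48 min.
During one orbit Earth rotates (7109.1 / 86164) × 360° = 29.70°.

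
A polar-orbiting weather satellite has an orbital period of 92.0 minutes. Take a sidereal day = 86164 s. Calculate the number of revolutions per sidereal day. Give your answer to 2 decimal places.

T = 92.0 min = 5520.0 s.
Orbits per sidereal day = 86164 / 5520.0 = 15.609.

15.61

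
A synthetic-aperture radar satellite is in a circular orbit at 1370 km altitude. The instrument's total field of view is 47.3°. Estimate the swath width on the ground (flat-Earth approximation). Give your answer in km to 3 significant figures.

1200 km

Half-angle = 47.3°/2 = 23.65°.
Swath width ≈ 2h·tan(θ/2) = 2 × 1370 × tan(23.65°) = 1199.9 km.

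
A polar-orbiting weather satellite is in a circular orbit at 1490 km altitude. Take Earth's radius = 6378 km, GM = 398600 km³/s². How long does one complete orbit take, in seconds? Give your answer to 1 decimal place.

Semi-major axis a = 6378 + 1490 = 7868 km. Period T = 2π√(a³/μ) = 2π√(7868³/398600) = 6945.6 s = 115.76 min.

6945.6 seconds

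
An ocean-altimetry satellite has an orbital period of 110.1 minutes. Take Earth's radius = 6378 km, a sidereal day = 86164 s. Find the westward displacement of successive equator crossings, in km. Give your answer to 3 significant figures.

T = 110.1 min = 6606.0 s.
During one orbit Earth rotates (6606.0 / 86164) × 360° = 27.60°.
At the equator that is 27.60° × (2π·6378/360) km/° = 27.60 × 111.3 = 3072 km.

3070 km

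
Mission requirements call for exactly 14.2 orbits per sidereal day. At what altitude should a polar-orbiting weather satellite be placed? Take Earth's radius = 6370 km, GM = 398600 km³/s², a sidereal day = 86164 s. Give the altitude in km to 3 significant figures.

820 km

Required period T = 86164 / 14.2 = 6067.9 s.
From T = 2π√(a³/μ): a = (μ T²/4π²)^(1/3) = (398600 × 6067.9² / 4π²)^(1/3) = 7190 km.
Altitude h = a − R = 7190 − 6370 = 820 km.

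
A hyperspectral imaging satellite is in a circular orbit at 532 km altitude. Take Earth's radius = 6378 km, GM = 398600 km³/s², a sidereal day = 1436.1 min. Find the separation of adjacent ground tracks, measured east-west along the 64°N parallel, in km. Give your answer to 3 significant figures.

1170 km

Semi-major axis a = 6378 + 532 = 6910 km. Period T = 2π√(a³/μ) = 2π√(6910³/398600) = 5716.5 s = 95.27 min.
Node shift per orbit = (5716.5/86166) × 360° = 23.88°.
Equatorial spacing = 23.88 × 111.3 km/° = 2659 km.
At 64° latitude, spacing = 2659 × cos(64°) = 1165 km.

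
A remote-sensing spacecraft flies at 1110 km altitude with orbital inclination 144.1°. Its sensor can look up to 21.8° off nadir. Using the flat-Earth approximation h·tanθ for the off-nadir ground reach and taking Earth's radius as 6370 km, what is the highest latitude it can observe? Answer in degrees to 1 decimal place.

39.9°

Retrograde orbit: the ground track reaches ±(180° − i) = ±(180 − 144.1) = ±35.9°.
Sensor half-swath on the ground ≈ 1110·tan(21.8°) = 444 km = 3.99° of latitude.
Maximum observable latitude ≈ 35.9 + 3.99 = 39.9°.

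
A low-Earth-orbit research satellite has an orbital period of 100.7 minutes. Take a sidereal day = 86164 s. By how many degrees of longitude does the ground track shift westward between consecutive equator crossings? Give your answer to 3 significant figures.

T = 100.7 min = 6042.0 s.
During one orbit Earth rotates (6042.0 / 86164) × 360° = 25.24°.

25.2°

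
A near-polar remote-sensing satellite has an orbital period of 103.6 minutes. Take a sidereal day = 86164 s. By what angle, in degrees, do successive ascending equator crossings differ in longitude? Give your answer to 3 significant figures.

26.0°

T = 103.6 min = 6216.0 s.
During one orbit Earth rotates (6216.0 / 86164) × 360° = 25.97°.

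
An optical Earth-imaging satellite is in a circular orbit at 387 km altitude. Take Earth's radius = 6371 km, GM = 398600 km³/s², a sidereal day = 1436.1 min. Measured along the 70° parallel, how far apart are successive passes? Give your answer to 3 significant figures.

Semi-major axis a = 6371 + 387 = 6758 km. Period T = 2π√(a³/μ) = 2π√(6758³/398600) = 5528.9 s = 92.15 min.
Node shift per orbit = (5528.9/86166) × 360° = 23.10°.
Equatorial spacing = 23.10 × 111.2 km/° = 2569 km.
At 70° latitude, spacing = 2569 × cos(70°) = 878 km.

878 km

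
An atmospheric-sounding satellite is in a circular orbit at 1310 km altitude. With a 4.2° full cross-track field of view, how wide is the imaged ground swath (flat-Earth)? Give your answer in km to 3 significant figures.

Half-angle = 4.2°/2 = 2.1°.
Swath width ≈ 2h·tan(θ/2) = 2 × 1310 × tan(2.1°) = 96.1 km.

96.1 km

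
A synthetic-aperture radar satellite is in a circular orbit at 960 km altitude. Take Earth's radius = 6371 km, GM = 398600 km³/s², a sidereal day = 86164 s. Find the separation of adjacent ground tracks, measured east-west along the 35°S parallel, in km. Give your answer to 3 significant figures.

Semi-major axis a = 6371 + 960 = 7331 km. Period T = 2π√(a³/μ) = 2π√(7331³/398600) = 6246.8 s = 104.11 min.
Node shift per orbit = (6246.8/86164) × 360° = 26.10°.
Equatorial spacing = 26.10 × 111.2 km/° = 2902 km.
At 35° latitude, spacing = 2902 × cos(35°) = 2377 km.

2380 km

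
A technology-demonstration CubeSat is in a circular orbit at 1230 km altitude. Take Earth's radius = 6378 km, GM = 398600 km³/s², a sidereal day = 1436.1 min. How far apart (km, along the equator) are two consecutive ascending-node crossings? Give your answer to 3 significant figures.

3070 km

Semi-major axis a = 6378 + 1230 = 7608 km. Period T = 2π√(a³/μ) = 2π√(7608³/398600) = 6604.2 s = 110.07 min.
During one orbit Earth rotates (6604.2 / 86166) × 360° = 27.59°.
At the equator that is 27.59° × (2π·6378/360) km/° = 27.59 × 111.3 = 3071 km.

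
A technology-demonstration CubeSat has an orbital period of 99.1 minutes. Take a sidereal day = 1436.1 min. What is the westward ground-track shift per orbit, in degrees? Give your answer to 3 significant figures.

24.8°

T = 99.1 min = 5946.0 s.
During one orbit Earth rotates (5946.0 / 86166) × 360° = 24.84°.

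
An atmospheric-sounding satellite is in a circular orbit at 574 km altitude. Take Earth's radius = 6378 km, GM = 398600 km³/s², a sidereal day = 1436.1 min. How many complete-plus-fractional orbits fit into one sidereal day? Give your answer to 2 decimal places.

Semi-major axis a = 6378 + 574 = 6952 km. Period T = 2π√(a³/μ) = 2π√(6952³/398600) = 5768.7 s = 96.14 min.
Orbits per sidereal day = 86166 / 5768.7 = 14.937.

14.94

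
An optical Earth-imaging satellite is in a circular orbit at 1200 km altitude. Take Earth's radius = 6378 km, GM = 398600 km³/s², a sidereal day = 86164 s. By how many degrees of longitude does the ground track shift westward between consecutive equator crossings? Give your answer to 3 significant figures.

Semi-major axis a = 6378 + 1200 = 7578 km. Period T = 2π√(a³/μ) = 2π√(7578³/398600) = 6565.1 s = 109.42 min.
During one orbit Earth rotates (6565.1 / 86164) × 360° = 27.43°.

27.4°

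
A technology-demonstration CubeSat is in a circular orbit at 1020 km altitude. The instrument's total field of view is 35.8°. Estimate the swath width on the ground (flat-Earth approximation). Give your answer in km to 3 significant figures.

Half-angle = 35.8°/2 = 17.9°.
Swath width ≈ 2h·tan(θ/2) = 2 × 1020 × tan(17.9°) = 658.9 km.

659 km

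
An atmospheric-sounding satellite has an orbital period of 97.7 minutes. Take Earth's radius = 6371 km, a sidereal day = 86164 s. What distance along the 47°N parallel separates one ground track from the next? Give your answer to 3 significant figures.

T = 97.7 min = 5862.0 s.
Node shift per orbit = (5862.0/86164) × 360° = 24.49°.
Equatorial spacing = 24.49 × 111.2 km/° = 2723 km.
At 47° latitude, spacing = 2723 × cos(47°) = 1857 km.

1860 km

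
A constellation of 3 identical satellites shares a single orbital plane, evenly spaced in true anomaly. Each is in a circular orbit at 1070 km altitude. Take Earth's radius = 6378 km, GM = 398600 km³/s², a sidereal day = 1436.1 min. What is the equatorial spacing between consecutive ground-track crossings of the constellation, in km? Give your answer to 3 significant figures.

992 km

Semi-major axis a = 6378 + 1070 = 7448 km. Period T = 2π√(a³/μ) = 2π√(7448³/398600) = 6396.9 s = 106.62 min.
Single-satellite node shift = (6396.9/86166) × 360° = 26.73°.
With 3 satellites evenly phased, successive equator crossings are 26.73/3 = 8.909° apart.
That is 8.909 × 111.3 = 992 km at the equator.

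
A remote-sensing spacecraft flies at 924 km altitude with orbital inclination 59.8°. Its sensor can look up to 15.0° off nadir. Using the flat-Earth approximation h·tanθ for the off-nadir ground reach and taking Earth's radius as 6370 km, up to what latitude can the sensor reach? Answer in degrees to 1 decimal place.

62.0°

For a prograde orbit the ground track reaches latitude ±i = ±59.8°.
Sensor half-swath on the ground ≈ 924·tan(15.0°) = 248 km = 2.23° of latitude.
Maximum observable latitude ≈ 59.8 + 2.23 = 62.0°.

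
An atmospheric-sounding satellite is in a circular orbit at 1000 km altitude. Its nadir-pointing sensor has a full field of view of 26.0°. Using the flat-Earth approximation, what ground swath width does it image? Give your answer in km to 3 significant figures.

Half-angle = 26.0°/2 = 13°.
Swath width ≈ 2h·tan(θ/2) = 2 × 1000 × tan(13°) = 461.7 km.

462 km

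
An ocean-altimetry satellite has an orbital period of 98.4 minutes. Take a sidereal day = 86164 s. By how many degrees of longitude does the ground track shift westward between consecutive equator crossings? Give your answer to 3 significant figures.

T = 98.4 min = 5904.0 s.
During one orbit Earth rotates (5904.0 / 86164) × 360° = 24.67°.

24.7°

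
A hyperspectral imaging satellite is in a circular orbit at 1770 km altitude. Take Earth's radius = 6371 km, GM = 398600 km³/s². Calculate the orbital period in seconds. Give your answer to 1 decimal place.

7310.2 seconds

Semi-major axis a = 6371 + 1770 = 8141 km. Period T = 2π√(a³/μ) = 2π√(8141³/398600) = 7310.2 s = 121.84 min.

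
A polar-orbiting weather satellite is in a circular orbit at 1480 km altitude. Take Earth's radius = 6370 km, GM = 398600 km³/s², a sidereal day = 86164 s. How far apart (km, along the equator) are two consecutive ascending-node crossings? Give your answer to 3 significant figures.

Semi-major axis a = 6370 + 1480 = 7850 km. Period T = 2π√(a³/μ) = 2π√(7850³/398600) = 6921.7 s = 115.36 min.
During one orbit Earth rotates (6921.7 / 86164) × 360° = 28.92°.
At the equator that is 28.92° × (2π·6370/360) km/° = 28.92 × 111.2 = 3215 km.

3220 km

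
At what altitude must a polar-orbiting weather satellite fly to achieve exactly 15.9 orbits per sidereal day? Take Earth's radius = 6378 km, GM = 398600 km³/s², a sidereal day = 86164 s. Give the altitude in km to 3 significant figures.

Required period T = 86164 / 15.9 = 5419.1 s.
From T = 2π√(a³/μ): a = (μ T²/4π²)^(1/3) = (398600 × 5419.1² / 4π²)^(1/3) = 6668 km.
Altitude h = a − R = 6668 − 6378 = 290 km.

290 km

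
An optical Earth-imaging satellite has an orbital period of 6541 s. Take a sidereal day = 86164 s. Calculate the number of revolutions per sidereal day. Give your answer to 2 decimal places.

13.17

Orbits per sidereal day = 86164 / 6541.0 = 13.173.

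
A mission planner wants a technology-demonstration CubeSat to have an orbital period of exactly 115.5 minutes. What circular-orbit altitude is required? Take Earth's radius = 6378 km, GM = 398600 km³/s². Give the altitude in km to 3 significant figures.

1480 km

T = 115.5 min = 6930.0 s.
From T = 2π√(a³/μ): a = (μ T²/4π²)^(1/3) = (398600 × 6930.0² / 4π²)^(1/3) = 7856 km.
Altitude h = a − R = 7856 − 6378 = 1478 km.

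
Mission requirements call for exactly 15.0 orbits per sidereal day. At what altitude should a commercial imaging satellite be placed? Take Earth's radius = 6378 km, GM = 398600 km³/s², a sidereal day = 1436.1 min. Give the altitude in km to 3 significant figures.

Required period T = 86166 / 15.0 = 5744.4 s.
From T = 2π√(a³/μ): a = (μ T²/4π²)^(1/3) = (398600 × 5744.4² / 4π²)^(1/3) = 6932 km.
Altitude h = a − R = 6932 − 6378 = 554 km.

554 km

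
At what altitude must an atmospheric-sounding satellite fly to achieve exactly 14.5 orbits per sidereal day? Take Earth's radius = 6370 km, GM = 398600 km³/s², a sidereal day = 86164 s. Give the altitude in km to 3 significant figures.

Required period T = 86164 / 14.5 = 5942.3 s.
From T = 2π√(a³/μ): a = (μ T²/4π²)^(1/3) = (398600 × 5942.3² / 4π²)^(1/3) = 7091 km.
Altitude h = a − R = 7091 − 6370 = 721 km.

721 km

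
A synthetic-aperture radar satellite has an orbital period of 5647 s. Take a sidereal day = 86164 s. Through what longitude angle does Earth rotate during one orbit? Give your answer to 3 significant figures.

During one orbit Earth rotates (5647.0 / 86164) × 360° = 23.59°.

23.6°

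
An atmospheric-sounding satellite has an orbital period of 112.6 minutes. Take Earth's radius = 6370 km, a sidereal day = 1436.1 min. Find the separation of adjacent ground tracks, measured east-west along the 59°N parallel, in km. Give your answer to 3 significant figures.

1620 km

T = 112.6 min = 6756.0 s.
Node shift per orbit = (6756.0/86166) × 360° = 28.23°.
Equatorial spacing = 28.23 × 111.2 km/° = 3138 km.
At 59° latitude, spacing = 3138 × cos(59°) = 1616 km.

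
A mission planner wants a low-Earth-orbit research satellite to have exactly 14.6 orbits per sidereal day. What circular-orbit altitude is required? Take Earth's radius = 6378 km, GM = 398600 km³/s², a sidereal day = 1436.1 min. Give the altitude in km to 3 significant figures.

Required period T = 86166 / 14.6 = 5901.8 s.
From T = 2π√(a³/μ): a = (μ T²/4π²)^(1/3) = (398600 × 5901.8² / 4π²)^(1/3) = 7059 km.
Altitude h = a − R = 7059 − 6378 = 681 km.

681 km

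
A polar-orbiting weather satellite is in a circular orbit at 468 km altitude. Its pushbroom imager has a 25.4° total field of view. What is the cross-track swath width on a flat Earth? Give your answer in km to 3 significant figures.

211 km

Half-angle = 25.4°/2 = 12.7°.
Swath width ≈ 2h·tan(θ/2) = 2 × 468 × tan(12.7°) = 210.9 km.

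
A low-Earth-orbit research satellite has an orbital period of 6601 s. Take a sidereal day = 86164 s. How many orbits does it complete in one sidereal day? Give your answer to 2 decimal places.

Orbits per sidereal day = 86164 / 6601.0 = 13.053.

13.05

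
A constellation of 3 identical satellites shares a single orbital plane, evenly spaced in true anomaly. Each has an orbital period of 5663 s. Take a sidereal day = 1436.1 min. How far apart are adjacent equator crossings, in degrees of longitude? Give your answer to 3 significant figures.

Single-satellite node shift = (5663.0/86166) × 360° = 23.66°.
With 3 satellites evenly phased, successive equator crossings are 23.66/3 = 7.887° apart.

7.89°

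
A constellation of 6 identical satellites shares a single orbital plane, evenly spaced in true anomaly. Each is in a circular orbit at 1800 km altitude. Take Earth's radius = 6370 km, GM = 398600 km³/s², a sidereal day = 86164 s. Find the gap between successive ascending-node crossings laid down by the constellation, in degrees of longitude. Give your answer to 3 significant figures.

Semi-major axis a = 6370 + 1800 = 8170 km. Period T = 2π√(a³/μ) = 2π√(8170³/398600) = 7349.3 s = 122.49 min.
Single-satellite node shift = (7349.3/86164) × 360° = 30.71°.
With 6 satellites evenly phased, successive equator crossings are 30.71/6 = 5.118° apart.

5.12°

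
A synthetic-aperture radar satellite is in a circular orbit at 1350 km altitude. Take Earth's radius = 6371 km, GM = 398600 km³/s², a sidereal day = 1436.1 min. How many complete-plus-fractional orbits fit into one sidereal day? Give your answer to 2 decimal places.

12.76

Semi-major axis a = 6371 + 1350 = 7721 km. Period T = 2π√(a³/μ) = 2π√(7721³/398600) = 6751.8 s = 112.53 min.
Orbits per sidereal day = 86166 / 6751.8 = 12.762.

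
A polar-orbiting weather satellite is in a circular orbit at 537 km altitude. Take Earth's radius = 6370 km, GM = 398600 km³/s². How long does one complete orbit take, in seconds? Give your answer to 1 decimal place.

Semi-major axis a = 6370 + 537 = 6907 km. Period T = 2π√(a³/μ) = 2π√(6907³/398600) = 5712.8 s = 95.21 min.

5712.8 seconds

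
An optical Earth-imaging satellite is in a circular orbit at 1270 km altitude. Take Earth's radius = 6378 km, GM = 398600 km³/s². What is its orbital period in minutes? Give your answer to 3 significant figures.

Semi-major axis a = 6378 + 1270 = 7648 km. Period T = 2π√(a³/μ) = 2π√(7648³/398600) = 6656.3 s = 110.94 min.

111 min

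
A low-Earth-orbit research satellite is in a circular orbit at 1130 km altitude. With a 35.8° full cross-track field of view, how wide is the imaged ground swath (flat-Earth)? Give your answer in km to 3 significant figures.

730 km

Half-angle = 35.8°/2 = 17.9°.
Swath width ≈ 2h·tan(θ/2) = 2 × 1130 × tan(17.9°) = 730.0 km.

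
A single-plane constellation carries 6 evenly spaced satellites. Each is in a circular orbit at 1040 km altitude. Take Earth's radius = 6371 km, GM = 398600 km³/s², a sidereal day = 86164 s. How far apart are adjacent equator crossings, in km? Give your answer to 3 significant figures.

492 km

Semi-major axis a = 6371 + 1040 = 7411 km. Period T = 2π√(a³/μ) = 2π√(7411³/398600) = 6349.3 s = 105.82 min.
Single-satellite node shift = (6349.3/86164) × 360° = 26.53°.
With 6 satellites evenly phased, successive equator crossings are 26.53/6 = 4.421° apart.
That is 4.421 × 111.2 = 492 km at the equator.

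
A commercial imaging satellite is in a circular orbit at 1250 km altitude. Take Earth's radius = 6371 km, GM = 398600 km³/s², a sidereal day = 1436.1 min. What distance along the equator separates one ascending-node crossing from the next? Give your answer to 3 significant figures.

Semi-major axis a = 6371 + 1250 = 7621 km. Period T = 2π√(a³/μ) = 2π√(7621³/398600) = 6621.1 s = 110.35 min.
During one orbit Earth rotates (6621.1 / 86166) × 360° = 27.66°.
At the equator that is 27.66° × (2π·6371/360) km/° = 27.66 × 111.2 = 3076 km.

3080 km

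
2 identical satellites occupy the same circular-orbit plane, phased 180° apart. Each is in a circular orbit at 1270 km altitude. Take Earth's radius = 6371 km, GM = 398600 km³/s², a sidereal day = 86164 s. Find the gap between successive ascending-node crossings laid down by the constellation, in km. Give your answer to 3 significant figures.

Semi-major axis a = 6371 + 1270 = 7641 km. Period T = 2π√(a³/μ) = 2π√(7641³/398600) = 6647.2 s = 110.79 min.
Single-satellite node shift = (6647.2/86164) × 360° = 27.77°.
With 2 satellites evenly phased, successive equator crossings are 27.77/2 = 13.886° apart.
That is 13.886 × 111.2 = 1544 km at the equator.

1540 km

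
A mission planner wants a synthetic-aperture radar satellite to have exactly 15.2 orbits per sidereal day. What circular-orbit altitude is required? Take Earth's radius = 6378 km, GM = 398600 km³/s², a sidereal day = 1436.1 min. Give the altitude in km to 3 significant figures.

Required period T = 86166 / 15.2 = 5668.8 s.
From T = 2π√(a³/μ): a = (μ T²/4π²)^(1/3) = (398600 × 5668.8² / 4π²)^(1/3) = 6872 km.
Altitude h = a − R = 6872 − 6378 = 494 km.

494 km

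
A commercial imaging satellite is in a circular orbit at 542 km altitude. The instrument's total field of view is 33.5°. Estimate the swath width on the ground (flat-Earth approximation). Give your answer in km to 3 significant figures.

326 km

Half-angle = 33.5°/2 = 16.75°.
Swath width ≈ 2h·tan(θ/2) = 2 × 542 × tan(16.75°) = 326.2 km.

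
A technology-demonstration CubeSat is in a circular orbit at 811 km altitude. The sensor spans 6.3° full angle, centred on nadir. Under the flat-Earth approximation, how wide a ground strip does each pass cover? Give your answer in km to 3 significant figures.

89.3 km

Half-angle = 6.3°/2 = 3.15°.
Swath width ≈ 2h·tan(θ/2) = 2 × 811 × tan(3.15°) = 89.3 km.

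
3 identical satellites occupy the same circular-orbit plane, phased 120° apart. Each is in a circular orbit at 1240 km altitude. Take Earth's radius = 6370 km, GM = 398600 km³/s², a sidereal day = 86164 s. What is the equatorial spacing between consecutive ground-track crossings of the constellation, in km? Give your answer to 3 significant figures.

1020 km

Semi-major axis a = 6370 + 1240 = 7610 km. Period T = 2π√(a³/μ) = 2π√(7610³/398600) = 6606.8 s = 110.11 min.
Single-satellite node shift = (6606.8/86164) × 360° = 27.60°.
With 3 satellites evenly phased, successive equator crossings are 27.60/3 = 9.201° apart.
That is 9.201 × 111.2 = 1023 km at the equator.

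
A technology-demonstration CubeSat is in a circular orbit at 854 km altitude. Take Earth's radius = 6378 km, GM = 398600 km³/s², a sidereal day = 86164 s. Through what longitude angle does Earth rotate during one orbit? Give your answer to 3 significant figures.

25.6°

Semi-major axis a = 6378 + 854 = 7232 km. Period T = 2π√(a³/μ) = 2π√(7232³/398600) = 6120.7 s = 102.01 min.
During one orbit Earth rotates (6120.7 / 86164) × 360° = 25.57°.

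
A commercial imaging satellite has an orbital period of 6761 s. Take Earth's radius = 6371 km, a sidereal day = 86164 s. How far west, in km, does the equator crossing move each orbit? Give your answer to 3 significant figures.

3140 km

During one orbit Earth rotates (6761.0 / 86164) × 360° = 28.25°.
At the equator that is 28.25° × (2π·6371/360) km/° = 28.25 × 111.2 = 3141 km.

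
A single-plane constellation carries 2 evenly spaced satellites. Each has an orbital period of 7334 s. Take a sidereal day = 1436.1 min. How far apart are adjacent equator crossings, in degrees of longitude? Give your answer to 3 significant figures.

15.3°

Single-satellite node shift = (7334.0/86166) × 360° = 30.64°.
With 2 satellites evenly phased, successive equator crossings are 30.64/2 = 15.321° apart.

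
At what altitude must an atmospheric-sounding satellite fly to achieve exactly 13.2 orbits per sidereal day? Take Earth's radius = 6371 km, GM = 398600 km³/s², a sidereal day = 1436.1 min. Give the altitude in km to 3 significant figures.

Required period T = 86166 / 13.2 = 6527.7 s.
From T = 2π√(a³/μ): a = (μ T²/4π²)^(1/3) = (398600 × 6527.7² / 4π²)^(1/3) = 7549 km.
Altitude h = a − R = 7549 − 6371 = 1178 km.

1180 km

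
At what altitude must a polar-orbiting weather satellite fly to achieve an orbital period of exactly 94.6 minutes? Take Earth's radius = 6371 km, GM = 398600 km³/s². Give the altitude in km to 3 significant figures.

T = 94.6 min = 5676.0 s.
From T = 2π√(a³/μ): a = (μ T²/4π²)^(1/3) = (398600 × 5676.0² / 4π²)^(1/3) = 6877 km.
Altitude h = a − R = 6877 − 6371 = 506 km.

506 km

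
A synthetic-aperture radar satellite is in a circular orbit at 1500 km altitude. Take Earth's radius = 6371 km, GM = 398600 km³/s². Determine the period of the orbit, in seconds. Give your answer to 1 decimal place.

Semi-major axis a = 6371 + 1500 = 7871 km. Period T = 2π√(a³/μ) = 2π√(7871³/398600) = 6949.5 s = 115.83 min.

6949.5 seconds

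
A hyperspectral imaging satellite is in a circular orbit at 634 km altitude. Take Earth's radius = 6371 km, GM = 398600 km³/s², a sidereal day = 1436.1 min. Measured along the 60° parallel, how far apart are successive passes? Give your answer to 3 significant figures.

1360 km

Semi-major axis a = 6371 + 634 = 7005 km. Period T = 2π√(a³/μ) = 2π√(7005³/398600) = 5834.8 s = 97.25 min.
Node shift per orbit = (5834.8/86166) × 360° = 24.38°.
Equatorial spacing = 24.38 × 111.2 km/° = 2711 km.
At 60° latitude, spacing = 2711 × cos(60°) = 1355 km.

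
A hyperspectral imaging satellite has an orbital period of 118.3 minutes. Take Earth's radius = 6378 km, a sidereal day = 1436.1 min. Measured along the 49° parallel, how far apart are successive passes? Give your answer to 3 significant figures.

T = 118.3 min = 7098.0 s.
Node shift per orbit = (7098.0/86166) × 360° = 29.66°.
Equatorial spacing = 29.66 × 111.3 km/° = 3301 km.
At 49° latitude, spacing = 3301 × cos(49°) = 2166 km.

2170 km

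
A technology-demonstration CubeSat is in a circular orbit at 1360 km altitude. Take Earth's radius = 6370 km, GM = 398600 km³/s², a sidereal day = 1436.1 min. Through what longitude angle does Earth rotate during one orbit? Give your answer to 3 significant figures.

Semi-major axis a = 6370 + 1360 = 7730 km. Period T = 2π√(a³/μ) = 2π√(7730³/398600) = 6763.6 s = 112.73 min.
During one orbit Earth rotates (6763.6 / 86166) × 360° = 28.26°.

28.3°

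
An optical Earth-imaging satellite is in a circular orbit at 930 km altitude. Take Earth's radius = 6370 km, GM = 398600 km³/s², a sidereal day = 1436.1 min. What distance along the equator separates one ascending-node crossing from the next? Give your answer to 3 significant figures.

2880 km

Semi-major axis a = 6370 + 930 = 7300 km. Period T = 2π√(a³/μ) = 2π√(7300³/398600) = 6207.2 s = 103.45 min.
During one orbit Earth rotates (6207.2 / 86166) × 360° = 25.93°.
At the equator that is 25.93° × (2π·6370/360) km/° = 25.93 × 111.2 = 2883 km.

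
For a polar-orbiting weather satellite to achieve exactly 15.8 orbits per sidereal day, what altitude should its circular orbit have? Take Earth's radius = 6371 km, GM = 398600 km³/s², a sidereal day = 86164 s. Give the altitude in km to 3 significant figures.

Required period T = 86164 / 15.8 = 5453.4 s.
From T = 2π√(a³/μ): a = (μ T²/4π²)^(1/3) = (398600 × 5453.4² / 4π²)^(1/3) = 6696 km.
Altitude h = a − R = 6696 − 6371 = 325 km.

325 km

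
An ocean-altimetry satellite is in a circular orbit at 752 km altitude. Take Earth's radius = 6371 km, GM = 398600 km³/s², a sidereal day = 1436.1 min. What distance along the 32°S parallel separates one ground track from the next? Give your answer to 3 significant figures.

2360 km

Semi-major axis a = 6371 + 752 = 7123 km. Period T = 2π√(a³/μ) = 2π√(7123³/398600) = 5982.8 s = 99.71 min.
Node shift per orbit = (5982.8/86166) × 360° = 25.00°.
Equatorial spacing = 25.00 × 111.2 km/° = 2779 km.
At 32° latitude, spacing = 2779 × cos(32°) = 2357 km.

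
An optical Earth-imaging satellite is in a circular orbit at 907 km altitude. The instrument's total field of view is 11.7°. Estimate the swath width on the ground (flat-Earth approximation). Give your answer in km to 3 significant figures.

186 km

Half-angle = 11.7°/2 = 5.85°.
Swath width ≈ 2h·tan(θ/2) = 2 × 907 × tan(5.85°) = 185.9 km.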